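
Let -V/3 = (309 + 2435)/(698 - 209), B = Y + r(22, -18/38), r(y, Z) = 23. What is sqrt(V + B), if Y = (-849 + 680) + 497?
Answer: sqrt(8878447)/163 ≈ 18.280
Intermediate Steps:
Y = 328 (Y = -169 + 497 = 328)
B = 351 (B = 328 + 23 = 351)
V = -2744/163 (V = -3*(309 + 2435)/(698 - 209) = -8232/489 = -3*2744/489 = -2744/163 ≈ -16.834)
sqrt(V + B) = sqrt(-2744/163 + 351) = sqrt(54469/163) = sqrt(8878447)/163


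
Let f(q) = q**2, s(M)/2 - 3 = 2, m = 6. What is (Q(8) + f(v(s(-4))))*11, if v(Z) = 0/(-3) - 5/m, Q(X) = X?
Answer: 3443/36 ≈ 95.639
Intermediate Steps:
s(M) = 10 (s(M) = 6 + 2*2 = 6 + 4 = 10)
v(Z) = -5/6 (v(Z) = 0/(-3) - 5/6 = 0*(-1/3) - 5*1/6 = 0 - 5/6 = -5/6)
(Q(8) + f(v(s(-4))))*11 = (8 + (-5/6)**2)*11 = (8 + 25/36)*11 = (313/36)*11 = 3443/36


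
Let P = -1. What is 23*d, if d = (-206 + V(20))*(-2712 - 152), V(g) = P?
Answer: 13635504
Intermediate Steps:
V(g) = -1
d = 592848 (d = (-206 - 1)*(-2712 - 152) = -207*(-2864) = 592848)
23*d = 23*592848 = 13635504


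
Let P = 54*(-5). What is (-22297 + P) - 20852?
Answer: -43419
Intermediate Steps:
P = -270
(-22297 + P) - 20852 = (-22297 - 270) - 20852 = -22567 - 20852 = -43419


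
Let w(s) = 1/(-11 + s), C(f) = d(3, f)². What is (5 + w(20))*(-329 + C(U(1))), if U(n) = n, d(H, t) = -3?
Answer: -14720/9 ≈ -1635.6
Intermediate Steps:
C(f) = 9 (C(f) = (-3)² = 9)
(5 + w(20))*(-329 + C(U(1))) = (5 + 1/(-11 + 20))*(-329 + 9) = (5 + 1/9)*(-320) = (5 + ⅑)*(-320) = (46/9)*(-320) = -14720/9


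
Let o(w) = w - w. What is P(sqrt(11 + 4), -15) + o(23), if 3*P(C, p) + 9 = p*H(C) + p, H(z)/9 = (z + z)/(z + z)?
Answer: -53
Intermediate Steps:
H(z) = 9 (H(z) = 9*((z + z)/(z + z)) = 9*((2*z)/((2*z))) = 9*((2*z)*(1/(2*z))) = 9*1 = 9)
o(w) = 0
P(C, p) = -3 + 10*p/3 (P(C, p) = -3 + (p*9 + p)/3 = -3 + (9*p + p)/3 = -3 + (10*p)/3 = -3 + 10*p/3)
P(sqrt(11 + 4), -15) + o(23) = (-3 + (10/3)*(-15)) + 0 = (-3 - 50) + 0 = -53 + 0 = -53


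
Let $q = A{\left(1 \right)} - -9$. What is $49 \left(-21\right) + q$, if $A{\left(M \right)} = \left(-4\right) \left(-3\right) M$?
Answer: $-1008$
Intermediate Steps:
$A{\left(M \right)} = 12 M$
$q = 21$ ($q = 12 \cdot 1 - -9 = 12 + 9 = 21$)
$49 \left(-21\right) + q = 49 \left(-21\right) + 21 = -1029 + 21 = -1008$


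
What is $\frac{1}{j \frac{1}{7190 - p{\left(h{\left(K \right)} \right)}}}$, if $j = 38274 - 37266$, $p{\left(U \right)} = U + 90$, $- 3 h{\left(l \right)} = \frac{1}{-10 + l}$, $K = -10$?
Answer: $\frac{60857}{8640} \approx 7.0436$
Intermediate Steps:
$h{\left(l \right)} = - \frac{1}{3 \left(-10 + l\right)}$
$p{\left(U \right)} = 90 + U$
$j = 1008$
$\frac{1}{j \frac{1}{7190 - p{\left(h{\left(K \right)} \right)}}} = \frac{1}{1008 \frac{1}{7190 - \left(90 - \frac{1}{-30 + 3 \left(-10\right)}\right)}} = \frac{1}{1008 \frac{1}{7190 - \left(90 - \frac{1}{-30 - 30}\right)}} = \frac{1}{1008 \frac{1}{7190 - \left(90 - \frac{1}{-60}\right)}} = \frac{1}{1008 \frac{1}{7190 - \left(90 - - \frac{1}{60}\right)}} = \frac{1}{1008 \frac{1}{7190 - \left(90 + \frac{1}{60}\right)}} = \frac{1}{1008 \frac{1}{7190 - \frac{5401}{60}}} = \frac{1}{1008 \frac{1}{\frac{425999}{60}}} = \frac{1}{1008 \cdot \frac{60}{425999}} = \frac{1}{\frac{8640}{60857}} = \frac{60857}{8640}$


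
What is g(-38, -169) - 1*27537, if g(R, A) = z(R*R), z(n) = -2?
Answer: -27539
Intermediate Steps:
g(R, A) = -2
g(-38, -169) - 1*27537 = -2 - 1*27537 = -2 - 27537 = -27539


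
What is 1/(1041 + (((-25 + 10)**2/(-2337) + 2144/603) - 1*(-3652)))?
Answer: 7011/32926876 ≈ 0.00021293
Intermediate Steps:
1/(1041 + (((-25 + 10)**2/(-2337) + 2144/603) - 1*(-3652))) = 1/(1041 + (((-15)**2*(-1/2337) + 2144*(1/603)) + 3652)) = 1/(1041 + ((225*(-1/2337) + 32/9) + 3652)) = 1/(1041 + ((-75/779 + 32/9) + 3652)) = 1/(1041 + (24253/7011 + 3652)) = 1/(1041 + 25628425/7011) = 1/(32926876/7011) = 7011/32926876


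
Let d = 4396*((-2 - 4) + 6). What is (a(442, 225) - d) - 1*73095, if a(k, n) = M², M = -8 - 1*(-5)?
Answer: -73086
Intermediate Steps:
M = -3 (M = -8 + 5 = -3)
d = 0 (d = 4396*(-6 + 6) = 4396*0 = 0)
a(k, n) = 9 (a(k, n) = (-3)² = 9)
(a(442, 225) - d) - 1*73095 = (9 - 1*0) - 1*73095 = (9 + 0) - 73095 = 9 - 73095 = -73086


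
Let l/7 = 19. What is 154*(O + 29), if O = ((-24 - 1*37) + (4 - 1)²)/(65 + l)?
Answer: 39830/9 ≈ 4425.6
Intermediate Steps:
l = 133 (l = 7*19 = 133)
O = -26/99 (O = ((-24 - 1*37) + (4 - 1)²)/(65 + 133) = ((-24 - 37) + 3²)/198 = (-61 + 9)*(1/198) = -52*1/198 = -26/99 ≈ -0.26263)
154*(O + 29) = 154*(-26/99 + 29) = 154*(2845/99) = 39830/9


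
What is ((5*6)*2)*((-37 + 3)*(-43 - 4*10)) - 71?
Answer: 169249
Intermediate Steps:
((5*6)*2)*((-37 + 3)*(-43 - 4*10)) - 71 = (30*2)*(-34*(-43 - 40)) - 71 = 60*(-34*(-83)) - 71 = 60*2822 - 71 = 169320 - 71 = 169249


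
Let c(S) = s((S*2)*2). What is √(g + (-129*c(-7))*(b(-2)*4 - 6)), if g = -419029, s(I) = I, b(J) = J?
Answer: I*√469597 ≈ 685.27*I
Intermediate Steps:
c(S) = 4*S (c(S) = (S*2)*2 = (2*S)*2 = 4*S)
√(g + (-129*c(-7))*(b(-2)*4 - 6)) = √(-419029 + (-516*(-7))*(-2*4 - 6)) = √(-419029 + (-129*(-28))*(-8 - 6)) = √(-419029 + 3612*(-14)) = √(-419029 - 50568) = √(-469597) = I*√469597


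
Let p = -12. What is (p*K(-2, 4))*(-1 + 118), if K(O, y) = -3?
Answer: 4212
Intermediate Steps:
(p*K(-2, 4))*(-1 + 118) = (-12*(-3))*(-1 + 118) = 36*117 = 4212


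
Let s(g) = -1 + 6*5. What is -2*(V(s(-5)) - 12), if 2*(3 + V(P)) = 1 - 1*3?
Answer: 32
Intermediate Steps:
s(g) = 29 (s(g) = -1 + 30 = 29)
V(P) = -4 (V(P) = -3 + (1 - 1*3)/2 = -3 + (1 - 3)/2 = -3 + (1/2)*(-2) = -3 - 1 = -4)
-2*(V(s(-5)) - 12) = -2*(-4 - 12) = -2*(-16) = 32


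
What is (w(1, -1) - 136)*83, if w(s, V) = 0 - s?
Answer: -11371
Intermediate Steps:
w(s, V) = -s
(w(1, -1) - 136)*83 = (-1*1 - 136)*83 = (-1 - 136)*83 = -137*83 = -11371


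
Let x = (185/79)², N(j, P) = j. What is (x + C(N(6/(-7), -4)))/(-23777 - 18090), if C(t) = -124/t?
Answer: -2811269/783875841 ≈ -0.0035864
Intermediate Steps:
x = 34225/6241 (x = (185*(1/79))² = (185/79)² = 34225/6241 ≈ 5.4839)
(x + C(N(6/(-7), -4)))/(-23777 - 18090) = (34225/6241 - 124/(6/(-7)))/(-23777 - 18090) = (34225/6241 - 124/(6*(-⅐)))/(-41867) = (34225/6241 - 124/(-6/7))*(-1/41867) = (34225/6241 - 124*(-7/6))*(-1/41867) = (34225/6241 + 434/3)*(-1/41867) = (2811269/18723)*(-1/41867) = -2811269/783875841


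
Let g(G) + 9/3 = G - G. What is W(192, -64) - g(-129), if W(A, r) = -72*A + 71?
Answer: -13750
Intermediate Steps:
W(A, r) = 71 - 72*A
g(G) = -3 (g(G) = -3 + (G - G) = -3 + 0 = -3)
W(192, -64) - g(-129) = (71 - 72*192) - 1*(-3) = (71 - 13824) + 3 = -13753 + 3 = -13750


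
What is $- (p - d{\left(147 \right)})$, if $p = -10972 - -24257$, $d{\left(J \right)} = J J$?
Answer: $8324$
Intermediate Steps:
$d{\left(J \right)} = J^{2}$
$p = 13285$ ($p = -10972 + 24257 = 13285$)
$- (p - d{\left(147 \right)}) = - (13285 - 147^{2}) = - (13285 - 21609) = \left(-1\right) \left(-8324\right) = 8324$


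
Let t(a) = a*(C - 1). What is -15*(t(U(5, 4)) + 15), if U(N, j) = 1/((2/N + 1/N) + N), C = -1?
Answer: -3075/14 ≈ -219.64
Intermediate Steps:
U(N, j) = 1/(N + 3/N) (U(N, j) = 1/((2/N + 1/N) + N) = 1/(3/N + N) = 1/(N + 3/N))
t(a) = -2*a (t(a) = a*(-1 - 1) = a*(-2) = -2*a)
-15*(t(U(5, 4)) + 15) = -15*(-10/(3 + 5²) + 15) = -15*(-10/(3 + 25) + 15) = -15*(-10/28 + 15) = -15*(-2*5/28 + 15) = -15*(-5/14 + 15) = -15*205/14 = -3075/14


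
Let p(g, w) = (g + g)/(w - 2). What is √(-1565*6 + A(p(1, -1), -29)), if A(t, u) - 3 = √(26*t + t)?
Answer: √(-9387 + 3*I*√2) ≈ 0.0219 + 96.886*I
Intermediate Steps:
p(g, w) = 2*g/(-2 + w) (p(g, w) = (2*g)/(-2 + w) = 2*g/(-2 + w))
A(t, u) = 3 + 3*√3*√t (A(t, u) = 3 + √(26*t + t) = 3 + √(27*t) = 3 + 3*√3*√t)
√(-1565*6 + A(p(1, -1), -29)) = √(-1565*6 + (3 + 3*√3*√(2*1/(-2 - 1)))) = √(-9390 + (3 + 3*√3*√(2*1/(-3)))) = √(-9390 + (3 + 3*√3*√(2*1*(-⅓)))) = √(-9390 + (3 + 3*√3*√(-⅔))) = √(-9390 + (3 + 3*√3*(I*√6/3))) = √(-9390 + (3 + 3*I*√2)) = √(-9387 + 3*I*√2)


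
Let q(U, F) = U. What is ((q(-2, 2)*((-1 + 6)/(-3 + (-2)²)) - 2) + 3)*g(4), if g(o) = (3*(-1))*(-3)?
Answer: -81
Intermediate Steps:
g(o) = 9 (g(o) = -3*(-3) = 9)
((q(-2, 2)*((-1 + 6)/(-3 + (-2)²)) - 2) + 3)*g(4) = ((-2*(-1 + 6)/(-3 + (-2)²) - 2) + 3)*9 = ((-10/(-3 + 4) - 2) + 3)*9 = ((-10/1 - 2) + 3)*9 = ((-10 - 2) + 3)*9 = (-12 + 3)*9 = -9*9 = -81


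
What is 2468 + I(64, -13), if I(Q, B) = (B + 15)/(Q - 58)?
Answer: 7405/3 ≈ 2468.3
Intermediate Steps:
I(Q, B) = (15 + B)/(-58 + Q)
2468 + I(64, -13) = 2468 + (15 - 13)/(-58 + 64) = 2468 + 2/6 = 2468 + (1/6)*2 = 2468 + 1/3 = 7405/3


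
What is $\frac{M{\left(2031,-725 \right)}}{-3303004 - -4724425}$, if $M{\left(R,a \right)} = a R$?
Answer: $- \frac{490825}{473807} \approx -1.0359$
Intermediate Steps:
$M{\left(R,a \right)} = R a$
$\frac{M{\left(2031,-725 \right)}}{-3303004 - -4724425} = \frac{2031 \left(-725\right)}{-3303004 - -4724425} = - \frac{1472475}{-3303004 + 4724425} = - \frac{1472475}{1421421} = \left(-1472475\right) \frac{1}{1421421} = - \frac{490825}{473807}$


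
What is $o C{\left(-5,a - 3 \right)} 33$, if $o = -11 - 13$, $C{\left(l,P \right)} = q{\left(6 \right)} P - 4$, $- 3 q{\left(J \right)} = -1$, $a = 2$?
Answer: $3432$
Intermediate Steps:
$q{\left(J \right)} = \frac{1}{3}$ ($q{\left(J \right)} = \left(- \frac{1}{3}\right) \left(-1\right) = \frac{1}{3}$)
$C{\left(l,P \right)} = -4 + \frac{P}{3}$ ($C{\left(l,P \right)} = \frac{P}{3} - 4 = -4 + \frac{P}{3}$)
$o = -24$
$o C{\left(-5,a - 3 \right)} 33 = - 24 \left(-4 + \frac{2 - 3}{3}\right) 33 = - 24 \left(-4 + \frac{1}{3} \left(-1\right)\right) 33 = - 24 \left(-4 - \frac{1}{3}\right) 33 = \left(-24\right) \left(- \frac{13}{3}\right) 33 = 104 \cdot 33 = 3432$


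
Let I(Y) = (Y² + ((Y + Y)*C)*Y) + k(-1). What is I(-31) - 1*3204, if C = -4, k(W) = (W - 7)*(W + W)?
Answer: -9915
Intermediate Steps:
k(W) = 2*W*(-7 + W) (k(W) = (-7 + W)*(2*W) = 2*W*(-7 + W))
I(Y) = 16 - 7*Y² (I(Y) = (Y² + ((Y + Y)*(-4))*Y) + 2*(-1)*(-7 - 1) = (Y² + ((2*Y)*(-4))*Y) + 2*(-1)*(-8) = (Y² + (-8*Y)*Y) + 16 = (Y² - 8*Y²) + 16 = -7*Y² + 16 = 16 - 7*Y²)
I(-31) - 1*3204 = (16 - 7*(-31)²) - 1*3204 = (16 - 7*961) - 3204 = (16 - 6727) - 3204 = -6711 - 3204 = -9915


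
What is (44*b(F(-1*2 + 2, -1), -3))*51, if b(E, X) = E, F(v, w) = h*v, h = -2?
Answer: 0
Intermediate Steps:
F(v, w) = -2*v
(44*b(F(-1*2 + 2, -1), -3))*51 = (44*(-2*(-1*2 + 2)))*51 = (44*(-2*(-2 + 2)))*51 = (44*(-2*0))*51 = (44*0)*51 = 0*51 = 0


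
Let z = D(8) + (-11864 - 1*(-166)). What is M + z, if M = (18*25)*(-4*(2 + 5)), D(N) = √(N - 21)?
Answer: -24298 + I*√13 ≈ -24298.0 + 3.6056*I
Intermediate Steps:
D(N) = √(-21 + N)
z = -11698 + I*√13 (z = √(-21 + 8) + (-11864 - 1*(-166)) = √(-13) + (-11864 + 166) = I*√13 - 11698 = -11698 + I*√13 ≈ -11698.0 + 3.6056*I)
M = -12600 (M = 450*(-4*7) = 450*(-28) = -12600)
M + z = -12600 + (-11698 + I*√13) = -24298 + I*√13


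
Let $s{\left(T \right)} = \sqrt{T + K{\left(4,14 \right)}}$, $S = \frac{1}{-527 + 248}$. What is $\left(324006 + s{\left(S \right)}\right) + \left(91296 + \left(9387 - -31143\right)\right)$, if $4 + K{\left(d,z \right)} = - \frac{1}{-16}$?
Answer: $455832 + \frac{i \sqrt{545383}}{372} \approx 4.5583 \cdot 10^{5} + 1.9852 i$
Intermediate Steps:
$K{\left(d,z \right)} = - \frac{63}{16}$ ($K{\left(d,z \right)} = -4 - \frac{1}{-16} = -4 - - \frac{1}{16} = -4 + \frac{1}{16} = - \frac{63}{16}$)
$S = - \frac{1}{279}$ ($S = \frac{1}{-279} = - \frac{1}{279} \approx -0.0035842$)
$s{\left(T \right)} = \sqrt{- \frac{63}{16} + T}$ ($s{\left(T \right)} = \sqrt{T - \frac{63}{16}} = \sqrt{- \frac{63}{16} + T}$)
$\left(324006 + s{\left(S \right)}\right) + \left(91296 + \left(9387 - -31143\right)\right) = \left(324006 + \frac{\sqrt{-63 + 16 \left(- \frac{1}{279}\right)}}{4}\right) + \left(91296 + \left(9387 - -31143\right)\right) = \left(324006 + \frac{\sqrt{-63 - \frac{16}{279}}}{4}\right) + \left(91296 + \left(9387 + 31143\right)\right) = \left(324006 + \frac{\sqrt{- \frac{17593}{279}}}{4}\right) + \left(91296 + 40530\right) = \left(324006 + \frac{\frac{1}{93} i \sqrt{545383}}{4}\right) + 131826 = \left(324006 + \frac{i \sqrt{545383}}{372}\right) + 131826 = 455832 + \frac{i \sqrt{545383}}{372}$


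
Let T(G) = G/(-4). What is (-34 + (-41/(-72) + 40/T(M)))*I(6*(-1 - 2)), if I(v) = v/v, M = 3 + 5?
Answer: -3847/72 ≈ -53.431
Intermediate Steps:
M = 8
T(G) = -G/4 (T(G) = G*(-¼) = -G/4)
I(v) = 1
(-34 + (-41/(-72) + 40/T(M)))*I(6*(-1 - 2)) = (-34 + (-41/(-72) + 40/((-¼*8))))*1 = (-34 + (-41*(-1/72) + 40/(-2)))*1 = (-34 + (41/72 + 40*(-½)))*1 = (-34 + (41/72 - 20))*1 = (-34 - 1399/72)*1 = -3847/72*1 = -3847/72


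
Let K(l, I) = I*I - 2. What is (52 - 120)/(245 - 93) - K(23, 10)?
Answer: -3741/38 ≈ -98.447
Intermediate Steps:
K(l, I) = -2 + I² (K(l, I) = I² - 2 = -2 + I²)
(52 - 120)/(245 - 93) - K(23, 10) = (52 - 120)/(245 - 93) - (-2 + 10²) = -68/152 - (-2 + 100) = -68*1/152 - 1*98 = -17/38 - 98 = -3741/38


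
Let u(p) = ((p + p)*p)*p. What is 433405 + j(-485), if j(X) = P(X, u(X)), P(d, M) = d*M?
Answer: 110662034655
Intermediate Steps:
u(p) = 2*p³ (u(p) = ((2*p)*p)*p = (2*p²)*p = 2*p³)
P(d, M) = M*d
j(X) = 2*X⁴ (j(X) = (2*X³)*X = 2*X⁴)
433405 + j(-485) = 433405 + 2*(-485)⁴ = 433405 + 2*55330800625 = 433405 + 110661601250 = 110662034655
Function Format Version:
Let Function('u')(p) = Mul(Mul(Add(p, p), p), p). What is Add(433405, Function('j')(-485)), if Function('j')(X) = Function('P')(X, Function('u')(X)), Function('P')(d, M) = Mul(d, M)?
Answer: 110662034655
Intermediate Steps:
Function('u')(p) = Mul(2, Pow(p, 3)) (Function('u')(p) = Mul(Mul(Mul(2, p), p), p) = Mul(Mul(2, Pow(p, 2)), p) = Mul(2, Pow(p, 3)))
Function('P')(d, M) = Mul(M, d)
Function('j')(X) = Mul(2, Pow(X, 4)) (Function('j')(X) = Mul(Mul(2, Pow(X, 3)), X) = Mul(2, Pow(X, 4)))
Add(433405, Function('j')(-485)) = Add(433405, Mul(2, Pow(-485, 4))) = Add(433405, Mul(2, 55330800625)) = Add(433405, 110661601250) = 110662034655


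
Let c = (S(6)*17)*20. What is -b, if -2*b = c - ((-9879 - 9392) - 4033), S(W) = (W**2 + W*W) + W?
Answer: 24912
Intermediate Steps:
S(W) = W + 2*W**2 (S(W) = (W**2 + W**2) + W = 2*W**2 + W = W + 2*W**2)
c = 26520 (c = ((6*(1 + 2*6))*17)*20 = ((6*(1 + 12))*17)*20 = ((6*13)*17)*20 = (78*17)*20 = 1326*20 = 26520)
b = -24912 (b = -(26520 - ((-9879 - 9392) - 4033))/2 = -(26520 - (-19271 - 4033))/2 = -(26520 - 1*(-23304))/2 = -(26520 + 23304)/2 = -1/2*49824 = -24912)
-b = -1*(-24912) = 24912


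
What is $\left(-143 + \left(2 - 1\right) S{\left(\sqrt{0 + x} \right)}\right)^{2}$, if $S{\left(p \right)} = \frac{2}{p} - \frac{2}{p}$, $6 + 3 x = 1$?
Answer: $20449$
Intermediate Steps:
$x = - \frac{5}{3}$ ($x = -2 + \frac{1}{3} \cdot 1 = -2 + \frac{1}{3} = - \frac{5}{3} \approx -1.6667$)
$S{\left(p \right)} = 0$
$\left(-143 + \left(2 - 1\right) S{\left(\sqrt{0 + x} \right)}\right)^{2} = \left(-143 + \left(2 - 1\right) 0\right)^{2} = \left(-143 + 1 \cdot 0\right)^{2} = \left(-143 + 0\right)^{2} = \left(-143\right)^{2} = 20449$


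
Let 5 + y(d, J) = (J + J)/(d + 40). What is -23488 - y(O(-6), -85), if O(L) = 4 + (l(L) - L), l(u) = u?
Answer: -516541/22 ≈ -23479.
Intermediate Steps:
O(L) = 4 (O(L) = 4 + (L - L) = 4 + 0 = 4)
y(d, J) = -5 + 2*J/(40 + d) (y(d, J) = -5 + (J + J)/(d + 40) = -5 + (2*J)/(40 + d) = -5 + 2*J/(40 + d))
-23488 - y(O(-6), -85) = -23488 - (-200 - 5*4 + 2*(-85))/(40 + 4) = -23488 - (-200 - 20 - 170)/44 = -23488 - (-390)/44 = -23488 - 1*(-195/22) = -23488 + 195/22 = -516541/22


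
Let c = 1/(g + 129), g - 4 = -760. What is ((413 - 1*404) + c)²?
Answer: 31832164/393129 ≈ 80.971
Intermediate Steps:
g = -756 (g = 4 - 760 = -756)
c = -1/627 (c = 1/(-756 + 129) = 1/(-627) = -1/627 ≈ -0.0015949)
((413 - 1*404) + c)² = ((413 - 1*404) - 1/627)² = ((413 - 404) - 1/627)² = (9 - 1/627)² = (5642/627)² = 31832164/393129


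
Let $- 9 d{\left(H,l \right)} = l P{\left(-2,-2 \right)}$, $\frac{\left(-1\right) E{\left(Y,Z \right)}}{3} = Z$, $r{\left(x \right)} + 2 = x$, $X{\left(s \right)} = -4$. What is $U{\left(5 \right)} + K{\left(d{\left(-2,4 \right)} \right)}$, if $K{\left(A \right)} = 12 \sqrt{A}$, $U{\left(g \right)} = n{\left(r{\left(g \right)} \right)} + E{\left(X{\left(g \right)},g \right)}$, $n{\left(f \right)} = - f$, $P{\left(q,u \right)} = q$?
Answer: $-18 + 8 \sqrt{2} \approx -6.6863$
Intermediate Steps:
$r{\left(x \right)} = -2 + x$
$E{\left(Y,Z \right)} = - 3 Z$
$d{\left(H,l \right)} = \frac{2 l}{9}$ ($d{\left(H,l \right)} = - \frac{l \left(-2\right)}{9} = - \frac{\left(-2\right) l}{9} = \frac{2 l}{9}$)
$U{\left(g \right)} = 2 - 4 g$ ($U{\left(g \right)} = - (-2 + g) - 3 g = \left(2 - g\right) - 3 g = 2 - 4 g$)
$U{\left(5 \right)} + K{\left(d{\left(-2,4 \right)} \right)} = \left(2 - 20\right) + 12 \sqrt{\frac{2}{9} \cdot 4} = \left(2 - 20\right) + 12 \sqrt{\frac{8}{9}} = -18 + 12 \frac{2 \sqrt{2}}{3} = -18 + 8 \sqrt{2}$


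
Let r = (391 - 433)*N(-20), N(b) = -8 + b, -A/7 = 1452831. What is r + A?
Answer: -10168641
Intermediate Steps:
A = -10169817 (A = -7*1452831 = -10169817)
r = 1176 (r = (391 - 433)*(-8 - 20) = -42*(-28) = 1176)
r + A = 1176 - 10169817 = -10168641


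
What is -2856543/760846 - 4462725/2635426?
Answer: -2730913539417/501288332599 ≈ -5.4478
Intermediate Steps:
-2856543/760846 - 4462725/2635426 = -2730913539417/501288332599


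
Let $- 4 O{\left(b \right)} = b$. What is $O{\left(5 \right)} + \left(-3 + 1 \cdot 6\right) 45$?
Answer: $\frac{535}{4} \approx 133.75$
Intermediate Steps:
$O{\left(b \right)} = - \frac{b}{4}$
$O{\left(5 \right)} + \left(-3 + 1 \cdot 6\right) 45 = \left(- \frac{1}{4}\right) 5 + \left(-3 + 1 \cdot 6\right) 45 = - \frac{5}{4} + \left(-3 + 6\right) 45 = - \frac{5}{4} + 3 \cdot 45 = - \frac{5}{4} + 135 = \frac{535}{4}$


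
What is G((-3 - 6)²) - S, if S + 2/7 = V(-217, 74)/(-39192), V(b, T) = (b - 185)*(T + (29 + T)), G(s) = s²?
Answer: 299925215/45724 ≈ 6559.5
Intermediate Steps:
V(b, T) = (-185 + b)*(29 + 2*T)
S = 69949/45724 (S = -2/7 + (-5365 - 370*74 + 29*(-217) + 2*74*(-217))/(-39192) = -2/7 + (-5365 - 27380 - 6293 - 32116)*(-1/39192) = -2/7 - 71154*(-1/39192) = -2/7 + 11859/6532 = 69949/45724 ≈ 1.5298)
G((-3 - 6)²) - S = ((-3 - 6)²)² - 1*69949/45724 = ((-9)²)² - 69949/45724 = 81² - 69949/45724 = 6561 - 69949/45724 = 299925215/45724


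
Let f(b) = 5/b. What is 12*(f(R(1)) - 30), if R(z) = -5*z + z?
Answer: -375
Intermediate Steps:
R(z) = -4*z
12*(f(R(1)) - 30) = 12*(5/((-4*1)) - 30) = 12*(5/(-4) - 30) = 12*(5*(-1/4) - 30) = 12*(-5/4 - 30) = 12*(-125/4) = -375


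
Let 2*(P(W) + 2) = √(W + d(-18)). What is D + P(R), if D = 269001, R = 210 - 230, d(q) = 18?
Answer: 268999 + I*√2/2 ≈ 2.69e+5 + 0.70711*I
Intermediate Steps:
R = -20
P(W) = -2 + √(18 + W)/2 (P(W) = -2 + √(W + 18)/2 = -2 + √(18 + W)/2)
D + P(R) = 269001 + (-2 + √(18 - 20)/2) = 269001 + (-2 + √(-2)/2) = 269001 + (-2 + (I*√2)/2) = 269001 + (-2 + I*√2/2) = 268999 + I*√2/2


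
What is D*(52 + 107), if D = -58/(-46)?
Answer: 4611/23 ≈ 200.48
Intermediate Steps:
D = 29/23 (D = -58*(-1/46) = 29/23 ≈ 1.2609)
D*(52 + 107) = 29*(52 + 107)/23 = (29/23)*159 = 4611/23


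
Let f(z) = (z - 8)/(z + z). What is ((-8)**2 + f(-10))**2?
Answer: 421201/100 ≈ 4212.0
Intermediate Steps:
f(z) = (-8 + z)/(2*z) (f(z) = (-8 + z)/((2*z)) = (-8 + z)*(1/(2*z)) = (-8 + z)/(2*z))
((-8)**2 + f(-10))**2 = ((-8)**2 + (1/2)*(-8 - 10)/(-10))**2 = (64 + (1/2)*(-1/10)*(-18))**2 = (64 + 9/10)**2 = (649/10)**2 = 421201/100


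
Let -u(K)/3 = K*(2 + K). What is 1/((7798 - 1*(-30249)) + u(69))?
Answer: 1/23350 ≈ 4.2827e-5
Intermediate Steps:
u(K) = -3*K*(2 + K)
1/((7798 - 1*(-30249)) + u(69)) = 1/((7798 - 1*(-30249)) - 3*69*(2 + 69)) = 1/((7798 + 30249) - 3*69*71) = 1/(38047 - 14697) = 1/23350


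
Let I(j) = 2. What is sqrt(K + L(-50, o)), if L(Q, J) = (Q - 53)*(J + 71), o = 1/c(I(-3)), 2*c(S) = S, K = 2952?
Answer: 12*I*sqrt(31) ≈ 66.813*I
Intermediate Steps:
c(S) = S/2
o = 1 (o = 1/((1/2)*2) = 1/1 = 1)
L(Q, J) = (-53 + Q)*(71 + J)
sqrt(K + L(-50, o)) = sqrt(2952 + (-3763 - 53*1 + 71*(-50) + 1*(-50))) = sqrt(2952 + (-3763 - 53 - 3550 - 50)) = sqrt(2952 - 7416) = sqrt(-4464) = 12*I*sqrt(31)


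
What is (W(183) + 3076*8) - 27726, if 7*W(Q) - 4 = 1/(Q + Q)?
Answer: -7986851/2562 ≈ -3117.4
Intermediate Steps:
W(Q) = 4/7 + 1/(14*Q) (W(Q) = 4/7 + 1/(7*(Q + Q)) = 4/7 + 1/(7*((2*Q))) = 4/7 + (1/(2*Q))/7 = 4/7 + 1/(14*Q))
(W(183) + 3076*8) - 27726 = ((1/14)*(1 + 8*183)/183 + 3076*8) - 27726 = ((1/14)*(1/183)*(1 + 1464) + 24608) - 27726 = ((1/14)*(1/183)*1465 + 24608) - 27726 = (1465/2562 + 24608) - 27726 = 63047161/2562 - 27726 = -7986851/2562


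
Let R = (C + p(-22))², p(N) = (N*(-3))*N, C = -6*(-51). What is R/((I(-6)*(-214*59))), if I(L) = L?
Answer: 109443/6313 ≈ 17.336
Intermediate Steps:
C = 306
p(N) = -3*N² (p(N) = (-3*N)*N = -3*N²)
R = 1313316 (R = (306 - 3*(-22)²)² = (306 - 3*484)² = (306 - 1452)² = (-1146)² = 1313316)
R/((I(-6)*(-214*59))) = 1313316/((-(-1284)*59)) = 1313316/((-6*(-12626))) = 1313316/75756 = 1313316*(1/75756) = 109443/6313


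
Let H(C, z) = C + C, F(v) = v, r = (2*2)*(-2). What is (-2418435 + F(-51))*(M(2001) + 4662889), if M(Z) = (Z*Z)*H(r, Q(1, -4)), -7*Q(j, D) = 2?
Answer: 143660794033722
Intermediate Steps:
Q(j, D) = -2/7 (Q(j, D) = -⅐*2 = -2/7)
r = -8 (r = 4*(-2) = -8)
H(C, z) = 2*C
M(Z) = -16*Z² (M(Z) = (Z*Z)*(2*(-8)) = Z²*(-16) = -16*Z²)
(-2418435 + F(-51))*(M(2001) + 4662889) = (-2418435 - 51)*(-16*2001² + 4662889) = -2418486*(-16*4004001 + 4662889) = -2418486*(-64064016 + 4662889) = -2418486*(-59401127) = 143660794033722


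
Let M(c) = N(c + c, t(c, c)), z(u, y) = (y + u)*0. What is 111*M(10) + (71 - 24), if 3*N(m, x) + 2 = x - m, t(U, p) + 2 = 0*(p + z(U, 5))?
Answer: -841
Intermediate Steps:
z(u, y) = 0 (z(u, y) = (u + y)*0 = 0)
t(U, p) = -2 (t(U, p) = -2 + 0*(p + 0) = -2 + 0*p = -2 + 0 = -2)
N(m, x) = -⅔ - m/3 + x/3 (N(m, x) = -⅔ + (x - m)/3 = -⅔ + (-m/3 + x/3) = -⅔ - m/3 + x/3)
M(c) = -4/3 - 2*c/3 (M(c) = -⅔ - (c + c)/3 + (⅓)*(-2) = -⅔ - 2*c/3 - ⅔ = -4/3 - 2*c/3)
111*M(10) + (71 - 24) = 111*(-4/3 - ⅔*10) + (71 - 24) = 111*(-4/3 - 20/3) + 47 = 111*(-8) + 47 = -888 + 47 = -841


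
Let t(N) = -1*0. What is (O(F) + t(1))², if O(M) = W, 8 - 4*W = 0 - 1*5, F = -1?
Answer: 169/16 ≈ 10.563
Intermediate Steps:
t(N) = 0
W = 13/4 (W = 2 - (0 - 1*5)/4 = 2 - (0 - 5)/4 = 2 - ¼*(-5) = 2 + 5/4 = 13/4 ≈ 3.2500)
O(M) = 13/4
(O(F) + t(1))² = (13/4 + 0)² = (13/4)² = 169/16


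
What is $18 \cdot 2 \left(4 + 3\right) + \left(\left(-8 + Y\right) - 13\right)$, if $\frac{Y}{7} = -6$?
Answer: $189$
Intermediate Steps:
$Y = -42$ ($Y = 7 \left(-6\right) = -42$)
$18 \cdot 2 \left(4 + 3\right) + \left(\left(-8 + Y\right) - 13\right) = 18 \cdot 2 \left(4 + 3\right) - 63 = 18 \cdot 2 \cdot 7 - 63 = 18 \cdot 14 - 63 = 252 - 63 = 189$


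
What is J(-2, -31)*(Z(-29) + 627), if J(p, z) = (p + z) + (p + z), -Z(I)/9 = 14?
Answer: -33066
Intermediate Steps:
Z(I) = -126 (Z(I) = -9*14 = -126)
J(p, z) = 2*p + 2*z
J(-2, -31)*(Z(-29) + 627) = (2*(-2) + 2*(-31))*(-126 + 627) = (-4 - 62)*501 = -66*501 = -33066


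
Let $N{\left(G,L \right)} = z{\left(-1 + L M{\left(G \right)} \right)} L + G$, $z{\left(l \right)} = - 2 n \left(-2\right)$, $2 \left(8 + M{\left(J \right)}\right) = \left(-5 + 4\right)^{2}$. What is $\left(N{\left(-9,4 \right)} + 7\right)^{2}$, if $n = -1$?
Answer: $324$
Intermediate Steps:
$M{\left(J \right)} = - \frac{15}{2}$ ($M{\left(J \right)} = -8 + \frac{\left(-5 + 4\right)^{2}}{2} = -8 + \frac{\left(-1\right)^{2}}{2} = -8 + \frac{1}{2} \cdot 1 = -8 + \frac{1}{2} = - \frac{15}{2}$)
$z{\left(l \right)} = -4$ ($z{\left(l \right)} = \left(-2\right) \left(-1\right) \left(-2\right) = 2 \left(-2\right) = -4$)
$N{\left(G,L \right)} = G - 4 L$ ($N{\left(G,L \right)} = - 4 L + G = G - 4 L$)
$\left(N{\left(-9,4 \right)} + 7\right)^{2} = \left(\left(-9 - 16\right) + 7\right)^{2} = \left(-25 + 7\right)^{2} = \left(-18\right)^{2} = 324$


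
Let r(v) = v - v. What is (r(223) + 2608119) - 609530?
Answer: 1998589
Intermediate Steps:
r(v) = 0
(r(223) + 2608119) - 609530 = (0 + 2608119) - 609530 = 2608119 - 609530 = 1998589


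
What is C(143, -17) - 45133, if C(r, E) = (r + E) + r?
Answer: -44864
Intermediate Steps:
C(r, E) = E + 2*r (C(r, E) = (E + r) + r = E + 2*r)
C(143, -17) - 45133 = (-17 + 2*143) - 45133 = (-17 + 286) - 45133 = 269 - 45133 = -44864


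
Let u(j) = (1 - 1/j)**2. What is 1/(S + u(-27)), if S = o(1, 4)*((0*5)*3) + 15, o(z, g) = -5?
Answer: 729/11719 ≈ 0.062207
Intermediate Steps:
S = 15 (S = -5*0*5*3 + 15 = -0*3 + 15 = -5*0 + 15 = 0 + 15 = 15)
1/(S + u(-27)) = 1/(15 + (-1 - 27)**2/(-27)**2) = 1/(15 + (1/729)*(-28)**2) = 1/(15 + (1/729)*784) = 1/(15 + 784/729) = 1/(11719/729) = 729/11719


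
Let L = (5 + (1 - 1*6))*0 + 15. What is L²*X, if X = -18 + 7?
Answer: -2475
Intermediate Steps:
X = -11
L = 15 (L = (5 + (1 - 6))*0 + 15 = (5 - 5)*0 + 15 = 0*0 + 15 = 0 + 15 = 15)
L²*X = 15²*(-11) = 225*(-11) = -2475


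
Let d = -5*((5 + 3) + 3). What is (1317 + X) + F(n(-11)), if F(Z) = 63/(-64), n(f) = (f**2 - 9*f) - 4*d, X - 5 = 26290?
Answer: 1767105/64 ≈ 27611.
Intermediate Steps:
X = 26295 (X = 5 + 26290 = 26295)
d = -55 (d = -5*(8 + 3) = -5*11 = -55)
n(f) = 220 + f**2 - 9*f (n(f) = (f**2 - 9*f) - 4*(-55) = (f**2 - 9*f) + 220 = 220 + f**2 - 9*f)
F(Z) = -63/64 (F(Z) = 63*(-1/64) = -63/64)
(1317 + X) + F(n(-11)) = (1317 + 26295) - 63/64 = 27612 - 63/64 = 1767105/64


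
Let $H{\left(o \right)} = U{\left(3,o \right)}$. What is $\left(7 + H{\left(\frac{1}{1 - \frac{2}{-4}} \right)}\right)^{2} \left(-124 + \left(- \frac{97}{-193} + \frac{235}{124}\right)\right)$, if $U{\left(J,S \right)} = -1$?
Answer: $- \frac{26191665}{5983} \approx -4377.7$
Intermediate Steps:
$H{\left(o \right)} = -1$
$\left(7 + H{\left(\frac{1}{1 - \frac{2}{-4}} \right)}\right)^{2} \left(-124 + \left(- \frac{97}{-193} + \frac{235}{124}\right)\right) = \left(7 - 1\right)^{2} \left(-124 + \left(- \frac{97}{-193} + \frac{235}{124}\right)\right) = 6^{2} \left(-124 + \left(\left(-97\right) \left(- \frac{1}{193}\right) + 235 \cdot \frac{1}{124}\right)\right) = 36 \left(-124 + \left(\frac{97}{193} + \frac{235}{124}\right)\right) = 36 \left(-124 + \frac{57383}{23932}\right) = 36 \left(- \frac{2910185}{23932}\right) = - \frac{26191665}{5983}$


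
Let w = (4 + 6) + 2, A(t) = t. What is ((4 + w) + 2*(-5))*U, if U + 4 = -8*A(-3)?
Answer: 120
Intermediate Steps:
w = 12 (w = 10 + 2 = 12)
U = 20 (U = -4 - 8*(-3) = -4 + 24 = 20)
((4 + w) + 2*(-5))*U = ((4 + 12) + 2*(-5))*20 = (16 - 10)*20 = 6*20 = 120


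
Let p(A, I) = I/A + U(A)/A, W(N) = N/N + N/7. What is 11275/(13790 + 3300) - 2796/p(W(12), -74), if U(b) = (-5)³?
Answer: 184719047/4761274 ≈ 38.796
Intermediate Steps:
W(N) = 1 + N/7 (W(N) = 1 + N*(⅐) = 1 + N/7)
U(b) = -125
p(A, I) = -125/A + I/A (p(A, I) = I/A - 125/A = -125/A + I/A)
11275/(13790 + 3300) - 2796/p(W(12), -74) = 11275/(13790 + 3300) - 2796*(1 + (⅐)*12)/(-125 - 74) = 11275/17090 - 2796/(-199/(1 + 12/7)) = 11275*(1/17090) - 2796/(-199/(19/7)) = 2255/3418 - 2796/((7/19)*(-199)) = 2255/3418 - 2796/(-1393/19) = 2255/3418 - 2796*(-19/1393) = 2255/3418 + 53124/1393 = 184719047/4761274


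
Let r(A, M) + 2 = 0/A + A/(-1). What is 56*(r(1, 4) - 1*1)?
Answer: -224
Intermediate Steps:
r(A, M) = -2 - A (r(A, M) = -2 + (0/A + A/(-1)) = -2 + (0 + A*(-1)) = -2 + (0 - A) = -2 - A)
56*(r(1, 4) - 1*1) = 56*((-2 - 1*1) - 1*1) = 56*((-2 - 1) - 1) = 56*(-3 - 1) = 56*(-4) = -224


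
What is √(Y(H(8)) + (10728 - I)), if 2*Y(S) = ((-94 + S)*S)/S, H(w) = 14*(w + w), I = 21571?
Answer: I*√10778 ≈ 103.82*I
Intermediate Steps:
H(w) = 28*w (H(w) = 14*(2*w) = 28*w)
Y(S) = -47 + S/2 (Y(S) = (((-94 + S)*S)/S)/2 = ((S*(-94 + S))/S)/2 = (-94 + S)/2 = -47 + S/2)
√(Y(H(8)) + (10728 - I)) = √((-47 + (28*8)/2) + (10728 - 1*21571)) = √((-47 + (½)*224) + (10728 - 21571)) = √((-47 + 112) - 10843) = √(65 - 10843) = √(-10778) = I*√10778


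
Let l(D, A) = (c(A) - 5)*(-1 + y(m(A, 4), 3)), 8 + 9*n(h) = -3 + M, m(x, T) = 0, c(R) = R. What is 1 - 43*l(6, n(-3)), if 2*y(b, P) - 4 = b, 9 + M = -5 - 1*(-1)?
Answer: 992/3 ≈ 330.67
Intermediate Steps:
M = -13 (M = -9 + (-5 - 1*(-1)) = -9 + (-5 + 1) = -9 - 4 = -13)
y(b, P) = 2 + b/2
n(h) = -8/3 (n(h) = -8/9 + (-3 - 13)/9 = -8/9 + (1/9)*(-16) = -8/9 - 16/9 = -8/3)
l(D, A) = -5 + A (l(D, A) = (A - 5)*(-1 + (2 + (1/2)*0)) = (-5 + A)*(-1 + (2 + 0)) = (-5 + A)*(-1 + 2) = (-5 + A)*1 = -5 + A)
1 - 43*l(6, n(-3)) = 1 - 43*(-5 - 8/3) = 1 - 43*(-23/3) = 1 + 989/3 = 992/3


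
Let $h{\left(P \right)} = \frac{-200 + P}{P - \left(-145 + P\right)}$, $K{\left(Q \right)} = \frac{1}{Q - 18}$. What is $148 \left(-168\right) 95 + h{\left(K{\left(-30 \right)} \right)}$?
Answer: $- \frac{16440086401}{6960} \approx -2.3621 \cdot 10^{6}$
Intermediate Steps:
$K{\left(Q \right)} = \frac{1}{-18 + Q}$
$h{\left(P \right)} = - \frac{40}{29} + \frac{P}{145}$ ($h{\left(P \right)} = \frac{-200 + P}{145} = \left(-200 + P\right) \frac{1}{145} = - \frac{40}{29} + \frac{P}{145}$)
$148 \left(-168\right) 95 + h{\left(K{\left(-30 \right)} \right)} = 148 \left(-168\right) 95 - \left(\frac{40}{29} - \frac{1}{145 \left(-18 - 30\right)}\right) = \left(-24864\right) 95 - \left(\frac{40}{29} - \frac{1}{145 \left(-48\right)}\right) = -2362080 + \left(- \frac{40}{29} + \frac{1}{145} \left(- \frac{1}{48}\right)\right) = -2362080 - \frac{9601}{6960} = - \frac{16440086401}{6960}$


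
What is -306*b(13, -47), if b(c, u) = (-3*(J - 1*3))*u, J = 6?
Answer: -129438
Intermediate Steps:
b(c, u) = -9*u (b(c, u) = (-3*(6 - 1*3))*u = (-3*(6 - 3))*u = (-3*3)*u = -9*u)
-306*b(13, -47) = -(-2754)*(-47) = -306*423 = -129438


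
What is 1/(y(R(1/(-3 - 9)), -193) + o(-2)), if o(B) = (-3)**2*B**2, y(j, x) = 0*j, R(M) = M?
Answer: 1/36 ≈ 0.027778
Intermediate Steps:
y(j, x) = 0
o(B) = 9*B**2
1/(y(R(1/(-3 - 9)), -193) + o(-2)) = 1/(0 + 9*(-2)**2) = 1/(0 + 9*4) = 1/(0 + 36) = 1/36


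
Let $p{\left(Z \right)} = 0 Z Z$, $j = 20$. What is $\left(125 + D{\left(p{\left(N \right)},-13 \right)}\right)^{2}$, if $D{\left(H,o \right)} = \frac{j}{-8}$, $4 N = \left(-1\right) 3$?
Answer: $\frac{60025}{4} \approx 15006.0$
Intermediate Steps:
$N = - \frac{3}{4}$ ($N = \frac{\left(-1\right) 3}{4} = \frac{1}{4} \left(-3\right) = - \frac{3}{4} \approx -0.75$)
$p{\left(Z \right)} = 0$ ($p{\left(Z \right)} = 0 Z = 0$)
$D{\left(H,o \right)} = - \frac{5}{2}$ ($D{\left(H,o \right)} = \frac{20}{-8} = 20 \left(- \frac{1}{8}\right) = - \frac{5}{2}$)
$\left(125 + D{\left(p{\left(N \right)},-13 \right)}\right)^{2} = \left(125 - \frac{5}{2}\right)^{2} = \left(\frac{245}{2}\right)^{2} = \frac{60025}{4}$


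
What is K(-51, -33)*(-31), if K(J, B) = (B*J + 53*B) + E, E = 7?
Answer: 1829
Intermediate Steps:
K(J, B) = 7 + 53*B + B*J (K(J, B) = (B*J + 53*B) + 7 = (53*B + B*J) + 7 = 7 + 53*B + B*J)
K(-51, -33)*(-31) = (7 + 53*(-33) - 33*(-51))*(-31) = (7 - 1749 + 1683)*(-31) = -59*(-31) = 1829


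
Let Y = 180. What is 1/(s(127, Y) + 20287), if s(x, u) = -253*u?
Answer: -1/25253 ≈ -3.9599e-5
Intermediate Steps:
1/(s(127, Y) + 20287) = 1/(-253*180 + 20287) = 1/(-45540 + 20287) = 1/(-25253) = -1/25253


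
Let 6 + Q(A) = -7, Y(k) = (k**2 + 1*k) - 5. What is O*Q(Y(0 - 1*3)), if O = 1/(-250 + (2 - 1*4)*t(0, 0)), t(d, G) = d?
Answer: 13/250 ≈ 0.052000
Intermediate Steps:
O = -1/250 (O = 1/(-250 + (2 - 1*4)*0) = 1/(-250 + (2 - 4)*0) = 1/(-250 - 2*0) = 1/(-250 + 0) = 1/(-250) = -1/250 ≈ -0.0040000)
Y(k) = -5 + k + k**2 (Y(k) = (k**2 + k) - 5 = (k + k**2) - 5 = -5 + k + k**2)
Q(A) = -13 (Q(A) = -6 - 7 = -13)
O*Q(Y(0 - 1*3)) = -1/250*(-13) = 13/250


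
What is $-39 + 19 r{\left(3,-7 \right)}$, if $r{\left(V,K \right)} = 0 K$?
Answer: $-39$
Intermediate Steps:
$r{\left(V,K \right)} = 0$
$-39 + 19 r{\left(3,-7 \right)} = -39 + 19 \cdot 0 = -39 + 0 = -39$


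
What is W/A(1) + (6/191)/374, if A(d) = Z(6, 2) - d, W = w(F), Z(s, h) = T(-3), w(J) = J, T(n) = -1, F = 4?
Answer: -71431/35717 ≈ -1.9999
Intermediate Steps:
Z(s, h) = -1
W = 4
A(d) = -1 - d
W/A(1) + (6/191)/374 = 4/(-1 - 1*1) + (6/191)/374 = 4/(-1 - 1) + (6*(1/191))*(1/374) = 4/(-2) + (6/191)*(1/374) = 4*(-½) + 3/35717 = -2 + 3/35717 = -71431/35717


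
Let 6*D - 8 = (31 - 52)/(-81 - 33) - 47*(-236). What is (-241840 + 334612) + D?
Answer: 21573823/228 ≈ 94622.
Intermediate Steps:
D = 421807/228 (D = 4/3 + ((31 - 52)/(-81 - 33) - 47*(-236))/6 = 4/3 + (-21/(-114) + 11092)/6 = 4/3 + (-21*(-1/114) + 11092)/6 = 4/3 + (7/38 + 11092)/6 = 4/3 + (⅙)*(421503/38) = 4/3 + 140501/76 = 421807/228 ≈ 1850.0)
(-241840 + 334612) + D = (-241840 + 334612) + 421807/228 = 92772 + 421807/228 = 21573823/228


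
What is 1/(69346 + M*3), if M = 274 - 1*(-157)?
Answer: 1/70639 ≈ 1.4156e-5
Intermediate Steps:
M = 431 (M = 274 + 157 = 431)
1/(69346 + M*3) = 1/(69346 + 431*3) = 1/(69346 + 1293) = 1/70639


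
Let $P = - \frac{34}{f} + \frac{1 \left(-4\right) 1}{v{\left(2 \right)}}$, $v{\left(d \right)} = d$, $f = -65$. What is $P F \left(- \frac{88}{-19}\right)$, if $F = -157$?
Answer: $\frac{1326336}{1235} \approx 1074.0$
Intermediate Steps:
$P = - \frac{96}{65}$ ($P = - \frac{34}{-65} + \frac{1 \left(-4\right) 1}{2} = \left(-34\right) \left(- \frac{1}{65}\right) + \left(-4\right) 1 \cdot \frac{1}{2} = \frac{34}{65} - 2 = - \frac{96}{65} \approx -1.4769$)
$P F \left(- \frac{88}{-19}\right) = \left(- \frac{96}{65}\right) \left(-157\right) \left(- \frac{88}{-19}\right) = \frac{15072 \left(\left(-88\right) \left(- \frac{1}{19}\right)\right)}{65} = \frac{15072}{65} \cdot \frac{88}{19} = \frac{1326336}{1235}$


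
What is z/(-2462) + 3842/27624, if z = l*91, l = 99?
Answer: -59851403/17002572 ≈ -3.5201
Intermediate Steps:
z = 9009 (z = 99*91 = 9009)
z/(-2462) + 3842/27624 = 9009/(-2462) + 3842/27624 = 9009*(-1/2462) + 3842*(1/27624) = -9009/2462 + 1921/13812 = -59851403/17002572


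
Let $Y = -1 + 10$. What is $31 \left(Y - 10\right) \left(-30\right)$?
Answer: $930$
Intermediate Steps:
$Y = 9$
$31 \left(Y - 10\right) \left(-30\right) = 31 \left(9 - 10\right) \left(-30\right) = 31 \left(-1\right) \left(-30\right) = \left(-31\right) \left(-30\right) = 930$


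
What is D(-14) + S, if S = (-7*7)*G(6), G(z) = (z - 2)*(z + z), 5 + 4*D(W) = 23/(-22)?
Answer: -207109/88 ≈ -2353.5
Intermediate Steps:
D(W) = -133/88 (D(W) = -5/4 + (23/(-22))/4 = -5/4 + (23*(-1/22))/4 = -5/4 + (1/4)*(-23/22) = -5/4 - 23/88 = -133/88)
G(z) = 2*z*(-2 + z) (G(z) = (-2 + z)*(2*z) = 2*z*(-2 + z))
S = -2352 (S = (-7*7)*(2*6*(-2 + 6)) = -98*6*4 = -49*48 = -2352)
D(-14) + S = -133/88 - 2352 = -207109/88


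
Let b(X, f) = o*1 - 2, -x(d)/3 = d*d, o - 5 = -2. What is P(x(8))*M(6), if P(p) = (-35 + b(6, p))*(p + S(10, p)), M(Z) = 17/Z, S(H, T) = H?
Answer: 52598/3 ≈ 17533.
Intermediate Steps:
o = 3 (o = 5 - 2 = 3)
x(d) = -3*d² (x(d) = -3*d*d = -3*d²)
b(X, f) = 1 (b(X, f) = 3*1 - 2 = 3 - 2 = 1)
P(p) = -340 - 34*p (P(p) = (-35 + 1)*(p + 10) = -34*(10 + p) = -340 - 34*p)
P(x(8))*M(6) = (-340 - (-102)*8²)*(17/6) = (-340 - (-102)*64)*(17*(⅙)) = (-340 - 34*(-192))*(17/6) = (-340 + 6528)*(17/6) = 6188*(17/6) = 52598/3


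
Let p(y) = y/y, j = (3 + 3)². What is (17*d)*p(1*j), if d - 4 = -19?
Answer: -255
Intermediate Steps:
j = 36 (j = 6² = 36)
d = -15 (d = 4 - 19 = -15)
p(y) = 1
(17*d)*p(1*j) = (17*(-15))*1 = -255*1 = -255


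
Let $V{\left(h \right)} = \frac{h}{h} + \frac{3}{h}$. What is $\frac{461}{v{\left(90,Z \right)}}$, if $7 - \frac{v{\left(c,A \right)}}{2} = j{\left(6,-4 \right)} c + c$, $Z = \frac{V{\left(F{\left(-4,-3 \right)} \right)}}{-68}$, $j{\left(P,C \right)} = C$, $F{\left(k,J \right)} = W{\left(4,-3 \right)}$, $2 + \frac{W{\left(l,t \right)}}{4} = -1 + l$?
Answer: $\frac{461}{554} \approx 0.83213$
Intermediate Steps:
$W{\left(l,t \right)} = -12 + 4 l$ ($W{\left(l,t \right)} = -8 + 4 \left(-1 + l\right) = -8 + \left(-4 + 4 l\right) = -12 + 4 l$)
$F{\left(k,J \right)} = 4$ ($F{\left(k,J \right)} = -12 + 4 \cdot 4 = -12 + 16 = 4$)
$V{\left(h \right)} = 1 + \frac{3}{h}$
$Z = - \frac{7}{272}$ ($Z = \frac{\frac{1}{4} \left(3 + 4\right)}{-68} = \frac{1}{4} \cdot 7 \left(- \frac{1}{68}\right) = \frac{7}{4} \left(- \frac{1}{68}\right) = - \frac{7}{272} \approx -0.025735$)
$v{\left(c,A \right)} = 14 + 6 c$ ($v{\left(c,A \right)} = 14 - 2 \left(- 4 c + c\right) = 14 - 2 \left(- 3 c\right) = 14 + 6 c$)
$\frac{461}{v{\left(90,Z \right)}} = \frac{461}{14 + 6 \cdot 90} = \frac{461}{14 + 540} = \frac{461}{554}$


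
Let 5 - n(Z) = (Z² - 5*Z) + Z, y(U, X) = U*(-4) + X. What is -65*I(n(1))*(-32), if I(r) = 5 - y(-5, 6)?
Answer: -43680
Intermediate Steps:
y(U, X) = X - 4*U (y(U, X) = -4*U + X = X - 4*U)
n(Z) = 5 - Z² + 4*Z (n(Z) = 5 - ((Z² - 5*Z) + Z) = 5 - (Z² - 4*Z) = 5 + (-Z² + 4*Z) = 5 - Z² + 4*Z)
I(r) = -21 (I(r) = 5 - (6 - 4*(-5)) = 5 - (6 + 20) = 5 - 1*26 = 5 - 26 = -21)
-65*I(n(1))*(-32) = -65*(-21)*(-32) = 1365*(-32) = -43680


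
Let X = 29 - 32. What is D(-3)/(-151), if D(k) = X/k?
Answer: -1/151 ≈ -0.0066225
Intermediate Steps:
X = -3
D(k) = -3/k
D(-3)/(-151) = (-3/(-3))/(-151) = -(-3)*(-1)/(151*3) = -1/151*1 = -1/151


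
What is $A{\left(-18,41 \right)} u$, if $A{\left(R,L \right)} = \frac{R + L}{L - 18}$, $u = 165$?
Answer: $165$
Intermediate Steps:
$A{\left(R,L \right)} = \frac{L + R}{-18 + L}$
$A{\left(-18,41 \right)} u = \frac{41 - 18}{-18 + 41} \cdot 165 = \frac{1}{23} \cdot 23 \cdot 165 = 1 \cdot 165 = 165$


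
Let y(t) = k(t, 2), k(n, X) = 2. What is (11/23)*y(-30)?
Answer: 22/23 ≈ 0.95652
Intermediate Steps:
y(t) = 2
(11/23)*y(-30) = (11/23)*2 = 22/23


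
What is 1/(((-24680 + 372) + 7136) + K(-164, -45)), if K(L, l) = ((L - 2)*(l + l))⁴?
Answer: 1/49819847052942828 ≈ 2.0072e-17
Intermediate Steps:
K(L, l) = 16*l⁴*(-2 + L)⁴ (K(L, l) = ((-2 + L)*(2*l))⁴ = (2*l*(-2 + L))⁴ = 16*l⁴*(-2 + L)⁴)
1/(((-24680 + 372) + 7136) + K(-164, -45)) = 1/(((-24680 + 372) + 7136) + 16*(-45)⁴*(-2 - 164)⁴) = 1/((-24308 + 7136) + 16*4100625*(-166)⁴) = 1/(-17172 + 16*4100625*759333136) = 1/(-17172 + 49819847052960000) = 1/49819847052942828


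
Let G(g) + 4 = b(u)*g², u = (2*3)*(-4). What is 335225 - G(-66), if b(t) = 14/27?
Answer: 998911/3 ≈ 3.3297e+5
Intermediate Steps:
u = -24 (u = 6*(-4) = -24)
b(t) = 14/27 (b(t) = 14*(1/27) = 14/27)
G(g) = -4 + 14*g²/27
335225 - G(-66) = 335225 - (-4 + (14/27)*(-66)²) = 335225 - (-4 + (14/27)*4356) = 335225 - (-4 + 6776/3) = 335225 - 1*6764/3 = 335225 - 6764/3 = 998911/3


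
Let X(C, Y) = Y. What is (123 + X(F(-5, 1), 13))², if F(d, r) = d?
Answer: 18496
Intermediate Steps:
(123 + X(F(-5, 1), 13))² = (123 + 13)² = 136² = 18496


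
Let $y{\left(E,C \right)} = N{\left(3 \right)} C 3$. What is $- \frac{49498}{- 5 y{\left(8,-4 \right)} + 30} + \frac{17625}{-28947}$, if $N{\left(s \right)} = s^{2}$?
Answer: $- \frac{240477476}{2749965} \approx -87.448$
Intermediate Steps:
$y{\left(E,C \right)} = 27 C$ ($y{\left(E,C \right)} = 3^{2} C 3 = 9 C 3 = 27 C$)
$- \frac{49498}{- 5 y{\left(8,-4 \right)} + 30} + \frac{17625}{-28947} = - \frac{49498}{- 5 \cdot 27 \left(-4\right) + 30} + \frac{17625}{-28947} = - \frac{49498}{\left(-5\right) \left(-108\right) + 30} + 17625 \left(- \frac{1}{28947}\right) = - \frac{49498}{540 + 30} - \frac{5875}{9649} = - \frac{49498}{570} - \frac{5875}{9649} = \left(-49498\right) \frac{1}{570} - \frac{5875}{9649} = - \frac{24749}{285} - \frac{5875}{9649} = - \frac{240477476}{2749965}$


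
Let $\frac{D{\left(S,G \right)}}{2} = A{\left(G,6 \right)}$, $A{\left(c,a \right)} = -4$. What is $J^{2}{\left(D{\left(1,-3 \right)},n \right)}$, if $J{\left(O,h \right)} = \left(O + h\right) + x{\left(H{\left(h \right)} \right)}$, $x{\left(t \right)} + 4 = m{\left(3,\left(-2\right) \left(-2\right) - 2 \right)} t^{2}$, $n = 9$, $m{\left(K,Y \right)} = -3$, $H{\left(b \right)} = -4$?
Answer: $2601$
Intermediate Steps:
$D{\left(S,G \right)} = -8$ ($D{\left(S,G \right)} = 2 \left(-4\right) = -8$)
$x{\left(t \right)} = -4 - 3 t^{2}$
$J{\left(O,h \right)} = -52 + O + h$ ($J{\left(O,h \right)} = \left(O + h\right) - \left(4 + 3 \left(-4\right)^{2}\right) = \left(O + h\right) - 52 = -52 + O + h$)
$J^{2}{\left(D{\left(1,-3 \right)},n \right)} = \left(-52 - 8 + 9\right)^{2} = \left(-51\right)^{2} = 2601$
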